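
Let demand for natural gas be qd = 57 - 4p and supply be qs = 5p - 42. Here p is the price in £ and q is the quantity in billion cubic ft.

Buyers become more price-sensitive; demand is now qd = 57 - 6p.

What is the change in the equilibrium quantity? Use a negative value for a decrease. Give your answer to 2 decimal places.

Initially, 57 - 4p = 5p - 42, so 99 = 9p and p = 11, q = 13.
The shock moves the curves to qd = 57 - 6p and qs = 5p - 42.
Equate the new curves: 57 - 6p = 5p - 42, giving 99 = 11p, p = 9, q = 3.
Δq = 3 − 13 = -10.00.

-10.00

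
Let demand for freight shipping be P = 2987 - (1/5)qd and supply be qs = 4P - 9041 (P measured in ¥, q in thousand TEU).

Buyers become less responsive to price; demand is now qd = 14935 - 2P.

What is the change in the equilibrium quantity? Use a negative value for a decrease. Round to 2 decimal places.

Original equilibrium: 14935 - 5P = 4P - 9041 gives 23976 = 9P, so P = 2664 and q = 1615.
The new curves are qd = 14935 - 2P (demand) and qs = 4P - 9041 (supply).
Setting them equal: 14935 - 2P = 4P - 9041 → 23976 = 6P, so P = 3996 and q = 6943.
Δq = 6943 − 1615 = +5328.00.

+5328.00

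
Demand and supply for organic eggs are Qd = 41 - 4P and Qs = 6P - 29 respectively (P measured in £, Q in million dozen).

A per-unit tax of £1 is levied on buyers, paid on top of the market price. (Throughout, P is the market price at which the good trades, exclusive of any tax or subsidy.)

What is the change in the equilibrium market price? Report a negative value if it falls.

Original equilibrium: 41 - 4P = 6P - 29 gives 70 = 10P, so P = 7 and Q = 13.
Since buyers pay the price plus the tax, the effective demand curve becomes Qd = 37 - 4P.
New equilibrium: 37 - 4P = 6P - 29 ⇒ 66 = 10P ⇒ P = 6.6, Q = 10.6.
ΔP = 6.6 − 7 = -0.4.

-0.4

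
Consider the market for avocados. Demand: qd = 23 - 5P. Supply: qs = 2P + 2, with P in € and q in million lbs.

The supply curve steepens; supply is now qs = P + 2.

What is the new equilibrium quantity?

Initially, 23 - 5P = 2P + 2, so 21 = 7P and P = 3, q = 8.
After the shift, demand is qd = 23 - 5P and supply is qs = P + 2.
New equilibrium: 23 - 5P = P + 2 ⇒ 21 = 6P ⇒ P = 3.5, q = 5.5.

5.5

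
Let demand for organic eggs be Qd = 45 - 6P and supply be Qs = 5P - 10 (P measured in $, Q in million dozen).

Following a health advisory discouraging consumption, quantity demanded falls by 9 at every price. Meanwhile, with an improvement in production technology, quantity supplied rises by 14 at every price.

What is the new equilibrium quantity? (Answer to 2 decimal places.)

Initially, 45 - 6P = 5P - 10, so 55 = 11P and P = 5, Q = 15.
The new curves are Qd = 36 - 6P (demand) and Qs = 5P + 4 (supply).
New equilibrium: 36 - 6P = 5P + 4 ⇒ 32 = 11P ⇒ P = 32/11 ≈ 2.9091, Q = 204/11 ≈ 18.5455.

18.55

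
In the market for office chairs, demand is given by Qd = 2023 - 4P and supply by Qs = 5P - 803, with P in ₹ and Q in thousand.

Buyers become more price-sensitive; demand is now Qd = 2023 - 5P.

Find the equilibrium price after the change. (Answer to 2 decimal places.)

282.60

Original equilibrium: 2023 - 4P = 5P - 803 gives 2826 = 9P, so P = 314 and Q = 767.
After the shift, demand is Qd = 2023 - 5P and supply is Qs = 5P - 803.
New equilibrium: 2023 - 5P = 5P - 803 ⇒ 2826 = 10P ⇒ P = 282.6, Q = 610.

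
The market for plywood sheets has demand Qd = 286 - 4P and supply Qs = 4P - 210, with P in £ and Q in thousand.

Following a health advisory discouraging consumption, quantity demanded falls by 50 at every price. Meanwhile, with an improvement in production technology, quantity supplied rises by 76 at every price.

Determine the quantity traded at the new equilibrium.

Initially, 286 - 4P = 4P - 210, so 496 = 8P and P = 62, Q = 38.
After the shift, demand is Qd = 236 - 4P and supply is Qs = 4P - 134.
Equate the new curves: 236 - 4P = 4P - 134, giving 370 = 8P, P = 46.25, Q = 51.

51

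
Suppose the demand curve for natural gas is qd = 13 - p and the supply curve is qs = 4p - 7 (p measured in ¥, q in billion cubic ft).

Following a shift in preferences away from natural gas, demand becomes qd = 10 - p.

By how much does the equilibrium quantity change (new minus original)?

-2.4

Initially, 13 - p = 4p - 7, so 20 = 5p and p = 4, q = 9.
After the shift, demand is qd = 10 - p and supply is qs = 4p - 7.
New equilibrium: 10 - p = 4p - 7 ⇒ 17 = 5p ⇒ p = 3.4, q = 6.6.
Δq = 6.6 − 9 = -2.4.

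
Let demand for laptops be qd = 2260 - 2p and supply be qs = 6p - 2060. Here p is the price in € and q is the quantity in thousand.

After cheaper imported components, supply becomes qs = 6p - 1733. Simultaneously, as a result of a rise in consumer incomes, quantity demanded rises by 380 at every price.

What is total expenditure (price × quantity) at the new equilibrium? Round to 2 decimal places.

Before the shock: 2260 - 2p = 6p - 2060 ⇒ 4320 = 8p ⇒ p = 540, q = 1180.
The shock moves the curves to qd = 2640 - 2p and qs = 6p - 1733.
Equate the new curves: 2640 - 2p = 6p - 1733, giving 4373 = 8p, p = 546.625, q = 1546.75.
New expenditure = 546.625 × 1546.75 = 845492.22.

845492.22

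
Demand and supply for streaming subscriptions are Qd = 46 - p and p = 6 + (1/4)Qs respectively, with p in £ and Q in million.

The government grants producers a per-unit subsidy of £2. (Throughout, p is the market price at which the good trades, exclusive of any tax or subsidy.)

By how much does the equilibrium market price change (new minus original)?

Solve the original market: 46 - p = 4p - 24, hence p = 14 and Q = 32.
Since sellers receive the price plus the subsidy, the effective supply curve becomes Qs = 4p - 16.
Setting them equal: 46 - p = 4p - 16 → 62 = 5p, so p = 12.4 and Q = 33.6.
Δp = 12.4 − 14 = -1.6.

-1.6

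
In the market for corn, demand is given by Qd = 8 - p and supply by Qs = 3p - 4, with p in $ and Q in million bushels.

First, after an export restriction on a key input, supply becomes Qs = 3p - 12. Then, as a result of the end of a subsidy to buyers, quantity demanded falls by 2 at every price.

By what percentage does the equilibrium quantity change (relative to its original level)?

-70

Original equilibrium: 8 - p = 3p - 4 gives 12 = 4p, so p = 3 and Q = 5.
With the change applied: demand Qd = 6 - p, supply Qs = 3p - 12.
Clearing the new market: 6 - p = 3p - 12, so p = 4.5 and Q = 1.5.
%ΔQ = (1.5 − 5) / 5 × 100 = -70%.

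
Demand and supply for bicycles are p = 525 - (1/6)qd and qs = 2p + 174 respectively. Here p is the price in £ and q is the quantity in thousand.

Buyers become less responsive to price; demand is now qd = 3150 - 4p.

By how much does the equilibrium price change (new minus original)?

Initially, 3150 - 6p = 2p + 174, so 2976 = 8p and p = 372, q = 918.
With the change applied: demand qd = 3150 - 4p, supply qs = 2p + 174.
Setting them equal: 3150 - 4p = 2p + 174 → 2976 = 6p, so p = 496 and q = 1166.
Δp = 496 − 372 = +124.

+124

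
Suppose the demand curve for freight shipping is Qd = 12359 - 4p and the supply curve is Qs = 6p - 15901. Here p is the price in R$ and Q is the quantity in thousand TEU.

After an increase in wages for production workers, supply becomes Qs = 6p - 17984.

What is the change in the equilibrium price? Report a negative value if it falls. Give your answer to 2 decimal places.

+208.30

Before the shock: 12359 - 4p = 6p - 15901 ⇒ 28260 = 10p ⇒ p = 2826, Q = 1055.
The shock moves the curves to Qd = 12359 - 4p and Qs = 6p - 17984.
Setting them equal: 12359 - 4p = 6p - 17984 → 30343 = 10p, so p = 3034.3 and Q = 221.8.
Δp = 3034.3 − 2826 = +208.30.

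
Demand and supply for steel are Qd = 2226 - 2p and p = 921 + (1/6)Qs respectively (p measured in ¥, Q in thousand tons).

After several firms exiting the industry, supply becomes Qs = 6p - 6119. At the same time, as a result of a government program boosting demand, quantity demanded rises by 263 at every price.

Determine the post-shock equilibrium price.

1076

Solve the original market: 2226 - 2p = 6p - 5526, hence p = 969 and Q = 288.
The new curves are Qd = 2489 - 2p (demand) and Qs = 6p - 6119 (supply).
Equate the new curves: 2489 - 2p = 6p - 6119, giving 8608 = 8p, p = 1076, Q = 337.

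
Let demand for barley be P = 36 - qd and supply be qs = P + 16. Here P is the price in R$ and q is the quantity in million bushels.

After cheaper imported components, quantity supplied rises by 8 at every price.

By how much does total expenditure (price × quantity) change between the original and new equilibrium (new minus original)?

Before the shock: 36 - P = P + 16 ⇒ 20 = 2P ⇒ P = 10, q = 26.
After the shift, demand is qd = 36 - P and supply is qs = P + 24.
Clearing the new market: 36 - P = P + 24, so P = 6 and q = 30.
Expenditure moves from 10×26 = 260 to 6×30 = 180; change = -80.

-80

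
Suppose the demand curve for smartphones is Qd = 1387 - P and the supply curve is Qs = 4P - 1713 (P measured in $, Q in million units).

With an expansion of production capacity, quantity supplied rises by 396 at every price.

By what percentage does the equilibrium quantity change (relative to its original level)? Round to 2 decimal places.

Before the shock: 1387 - P = 4P - 1713 ⇒ 3100 = 5P ⇒ P = 620, Q = 767.
The new curves are Qd = 1387 - P (demand) and Qs = 4P - 1317 (supply).
Clearing the new market: 1387 - P = 4P - 1317, so P = 540.8 and Q = 846.2.
%ΔQ = (846.2 − 767) / 767 × 100 = +10.33%.

+10.33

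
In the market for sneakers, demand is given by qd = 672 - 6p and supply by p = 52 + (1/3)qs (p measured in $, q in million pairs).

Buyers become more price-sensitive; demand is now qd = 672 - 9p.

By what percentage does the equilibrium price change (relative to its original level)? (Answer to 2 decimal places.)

-25.00

Initially, 672 - 6p = 3p - 156, so 828 = 9p and p = 92, q = 120.
With the change applied: demand qd = 672 - 9p, supply qs = 3p - 156.
Setting them equal: 672 - 9p = 3p - 156 → 828 = 12p, so p = 69 and q = 51.
%Δp = (69 − 92) / 92 × 100 = -25.00%.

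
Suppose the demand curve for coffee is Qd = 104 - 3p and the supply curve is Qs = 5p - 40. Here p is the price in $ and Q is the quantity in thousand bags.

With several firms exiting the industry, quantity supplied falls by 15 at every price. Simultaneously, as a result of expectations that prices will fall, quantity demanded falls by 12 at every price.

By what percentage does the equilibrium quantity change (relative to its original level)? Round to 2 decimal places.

-26.25

Before the shock: 104 - 3p = 5p - 40 ⇒ 144 = 8p ⇒ p = 18, Q = 50.
The shock moves the curves to Qd = 92 - 3p and Qs = 5p - 55.
Clearing the new market: 92 - 3p = 5p - 55, so p = 18.375 and Q = 36.875.
%ΔQ = (36.875 − 50) / 50 × 100 = -26.25%.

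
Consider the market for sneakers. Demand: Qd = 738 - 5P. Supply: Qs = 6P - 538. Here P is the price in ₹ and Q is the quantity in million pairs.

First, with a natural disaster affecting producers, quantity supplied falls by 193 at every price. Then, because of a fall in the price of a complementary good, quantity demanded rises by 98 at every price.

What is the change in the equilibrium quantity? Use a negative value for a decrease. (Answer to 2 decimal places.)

Initially, 738 - 5P = 6P - 538, so 1276 = 11P and P = 116, Q = 158.
The new curves are Qd = 836 - 5P (demand) and Qs = 6P - 731 (supply).
Clearing the new market: 836 - 5P = 6P - 731, so P = 1567/11 ≈ 142.4545 and Q = 1361/11 ≈ 123.7273.
ΔQ = 123.7273 − 158 = -34.27.

-34.27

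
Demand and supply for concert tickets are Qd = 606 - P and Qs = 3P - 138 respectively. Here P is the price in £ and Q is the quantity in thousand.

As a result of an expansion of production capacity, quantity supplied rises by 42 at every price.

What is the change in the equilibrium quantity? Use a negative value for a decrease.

Before the shock: 606 - P = 3P - 138 ⇒ 744 = 4P ⇒ P = 186, Q = 420.
With the change applied: demand Qd = 606 - P, supply Qs = 3P - 96.
Clearing the new market: 606 - P = 3P - 96, so P = 175.5 and Q = 430.5.
ΔQ = 430.5 − 420 = +10.5.

+10.5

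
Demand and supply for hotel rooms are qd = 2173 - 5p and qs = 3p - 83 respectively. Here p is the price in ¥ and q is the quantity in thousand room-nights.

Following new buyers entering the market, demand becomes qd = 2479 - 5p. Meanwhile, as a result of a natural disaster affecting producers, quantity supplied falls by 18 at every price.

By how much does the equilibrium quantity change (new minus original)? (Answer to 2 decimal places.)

Original equilibrium: 2173 - 5p = 3p - 83 gives 2256 = 8p, so p = 282 and q = 763.
The shock moves the curves to qd = 2479 - 5p and qs = 3p - 101.
Setting them equal: 2479 - 5p = 3p - 101 → 2580 = 8p, so p = 322.5 and q = 866.5.
Δq = 866.5 − 763 = +103.50.

+103.50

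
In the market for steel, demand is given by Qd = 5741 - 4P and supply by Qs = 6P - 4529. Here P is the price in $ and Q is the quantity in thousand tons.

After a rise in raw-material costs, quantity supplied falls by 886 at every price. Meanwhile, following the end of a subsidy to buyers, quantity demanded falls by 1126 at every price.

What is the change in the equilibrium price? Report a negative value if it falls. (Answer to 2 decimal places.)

Solve the original market: 5741 - 4P = 6P - 4529, hence P = 1027 and Q = 1633.
The shock moves the curves to Qd = 4615 - 4P and Qs = 6P - 5415.
Clearing the new market: 4615 - 4P = 6P - 5415, so P = 1003 and Q = 603.
ΔP = 1003 − 1027 = -24.00.

-24.00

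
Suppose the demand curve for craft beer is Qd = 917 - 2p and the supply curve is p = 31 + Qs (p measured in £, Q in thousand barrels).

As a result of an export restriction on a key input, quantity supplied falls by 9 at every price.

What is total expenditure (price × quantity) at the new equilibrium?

Before the shock: 917 - 2p = p - 31 ⇒ 948 = 3p ⇒ p = 316, Q = 285.
The new curves are Qd = 917 - 2p (demand) and Qs = p - 40 (supply).
New equilibrium: 917 - 2p = p - 40 ⇒ 957 = 3p ⇒ p = 319, Q = 279.
New expenditure = 319 × 279 = 89001.

89001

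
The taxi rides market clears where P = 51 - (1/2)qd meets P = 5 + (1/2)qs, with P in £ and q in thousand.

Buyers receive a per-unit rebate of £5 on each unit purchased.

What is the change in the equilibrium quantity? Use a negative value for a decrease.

+5

Before the shock: 102 - 2P = 2P - 10 ⇒ 112 = 4P ⇒ P = 28, q = 46.
Since buyers' out-of-pocket price is the market price minus the rebate, the effective demand curve becomes qd = 112 - 2P.
New equilibrium: 112 - 2P = 2P - 10 ⇒ 122 = 4P ⇒ P = 30.5, q = 51.
Δq = 51 − 46 = +5.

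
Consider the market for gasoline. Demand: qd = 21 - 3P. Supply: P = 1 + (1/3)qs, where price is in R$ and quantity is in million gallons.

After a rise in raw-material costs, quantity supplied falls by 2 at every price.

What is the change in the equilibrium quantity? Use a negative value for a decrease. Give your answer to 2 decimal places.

Initially, 21 - 3P = 3P - 3, so 24 = 6P and P = 4, q = 9.
After the shift, demand is qd = 21 - 3P and supply is qs = 3P - 5.
Setting them equal: 21 - 3P = 3P - 5 → 26 = 6P, so P = 13/3 ≈ 4.3333 and q = 8.
Δq = 8 − 9 = -1.00.

-1.00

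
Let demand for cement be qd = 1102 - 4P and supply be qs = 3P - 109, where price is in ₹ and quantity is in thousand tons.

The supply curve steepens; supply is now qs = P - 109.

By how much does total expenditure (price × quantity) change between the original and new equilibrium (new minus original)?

-38668.96

Solve the original market: 1102 - 4P = 3P - 109, hence P = 173 and q = 410.
The shock moves the curves to qd = 1102 - 4P and qs = P - 109.
Clearing the new market: 1102 - 4P = P - 109, so P = 242.2 and q = 133.2.
Expenditure moves from 173×410 = 70930 to 242.2×133.2 = 32261.04; change = -38668.96.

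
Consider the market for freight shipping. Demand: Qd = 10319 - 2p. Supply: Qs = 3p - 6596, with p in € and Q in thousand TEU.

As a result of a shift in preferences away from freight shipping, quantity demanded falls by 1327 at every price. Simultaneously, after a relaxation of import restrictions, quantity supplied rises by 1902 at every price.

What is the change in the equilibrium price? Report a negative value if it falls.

-645.8

Solve the original market: 10319 - 2p = 3p - 6596, hence p = 3383 and Q = 3553.
After the shift, demand is Qd = 8992 - 2p and supply is Qs = 3p - 4694.
Equate the new curves: 8992 - 2p = 3p - 4694, giving 13686 = 5p, p = 2737.2, Q = 3517.6.
Δp = 2737.2 − 3383 = -645.8.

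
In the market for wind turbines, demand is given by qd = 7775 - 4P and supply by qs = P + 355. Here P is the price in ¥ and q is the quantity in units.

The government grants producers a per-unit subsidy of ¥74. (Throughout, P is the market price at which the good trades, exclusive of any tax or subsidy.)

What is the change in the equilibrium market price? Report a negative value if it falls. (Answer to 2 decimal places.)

Solve the original market: 7775 - 4P = P + 355, hence P = 1484 and q = 1839.
Since sellers receive the price plus the subsidy, the effective supply curve becomes qs = P + 429.
New equilibrium: 7775 - 4P = P + 429 ⇒ 7346 = 5P ⇒ P = 1469.2, q = 1898.2.
ΔP = 1469.2 − 1484 = -14.80.

-14.80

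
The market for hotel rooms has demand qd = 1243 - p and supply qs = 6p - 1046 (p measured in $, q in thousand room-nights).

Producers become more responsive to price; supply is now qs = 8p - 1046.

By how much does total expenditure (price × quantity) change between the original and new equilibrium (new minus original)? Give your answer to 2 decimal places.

-48081.11

Initially, 1243 - p = 6p - 1046, so 2289 = 7p and p = 327, q = 916.
With the change applied: demand qd = 1243 - p, supply qs = 8p - 1046.
New equilibrium: 1243 - p = 8p - 1046 ⇒ 2289 = 9p ⇒ p = 763/3 ≈ 254.3333, q = 2966/3 ≈ 988.6667.
Expenditure moves from 327×916 = 299532 to 254.3333×988.6667 = 251450.8889; change = -48081.11.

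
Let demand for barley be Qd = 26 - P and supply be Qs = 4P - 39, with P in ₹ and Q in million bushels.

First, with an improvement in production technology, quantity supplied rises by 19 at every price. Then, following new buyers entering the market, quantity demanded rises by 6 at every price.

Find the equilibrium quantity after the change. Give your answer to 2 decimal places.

Original equilibrium: 26 - P = 4P - 39 gives 65 = 5P, so P = 13 and Q = 13.
The shock moves the curves to Qd = 32 - P and Qs = 4P - 20.
Setting them equal: 32 - P = 4P - 20 → 52 = 5P, so P = 10.4 and Q = 21.6.

21.60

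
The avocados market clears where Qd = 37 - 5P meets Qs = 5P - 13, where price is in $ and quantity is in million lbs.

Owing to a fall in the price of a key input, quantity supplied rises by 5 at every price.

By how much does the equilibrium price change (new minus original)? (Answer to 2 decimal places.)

-0.50

Solve the original market: 37 - 5P = 5P - 13, hence P = 5 and Q = 12.
After the shift, demand is Qd = 37 - 5P and supply is Qs = 5P - 8.
New equilibrium: 37 - 5P = 5P - 8 ⇒ 45 = 10P ⇒ P = 4.5, Q = 14.5.
ΔP = 4.5 − 5 = -0.50.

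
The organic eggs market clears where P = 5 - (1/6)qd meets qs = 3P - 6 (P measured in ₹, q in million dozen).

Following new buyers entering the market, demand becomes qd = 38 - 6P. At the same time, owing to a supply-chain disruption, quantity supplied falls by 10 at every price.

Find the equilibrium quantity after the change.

2

Before the shock: 30 - 6P = 3P - 6 ⇒ 36 = 9P ⇒ P = 4, q = 6.
The new curves are qd = 38 - 6P (demand) and qs = 3P - 16 (supply).
Equate the new curves: 38 - 6P = 3P - 16, giving 54 = 9P, P = 6, q = 2.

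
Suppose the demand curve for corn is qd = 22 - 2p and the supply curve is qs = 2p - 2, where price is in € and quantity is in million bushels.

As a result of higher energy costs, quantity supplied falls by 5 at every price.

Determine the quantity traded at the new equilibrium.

7.5

Original equilibrium: 22 - 2p = 2p - 2 gives 24 = 4p, so p = 6 and q = 10.
After the shift, demand is qd = 22 - 2p and supply is qs = 2p - 7.
Setting them equal: 22 - 2p = 2p - 7 → 29 = 4p, so p = 7.25 and q = 7.5.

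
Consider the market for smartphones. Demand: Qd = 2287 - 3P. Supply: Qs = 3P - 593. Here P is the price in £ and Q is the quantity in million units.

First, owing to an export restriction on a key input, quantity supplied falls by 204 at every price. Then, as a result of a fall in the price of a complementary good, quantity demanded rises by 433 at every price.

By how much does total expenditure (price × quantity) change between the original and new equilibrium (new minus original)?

Solve the original market: 2287 - 3P = 3P - 593, hence P = 480 and Q = 847.
With the change applied: demand Qd = 2720 - 3P, supply Qs = 3P - 797.
Equate the new curves: 2720 - 3P = 3P - 797, giving 3517 = 6P, P = 3517/6 ≈ 586.1667, Q = 961.5.
Expenditure moves from 480×847 = 406560 to 586.1667×961.5 = 563599.25; change = +157039.25.

+157039.25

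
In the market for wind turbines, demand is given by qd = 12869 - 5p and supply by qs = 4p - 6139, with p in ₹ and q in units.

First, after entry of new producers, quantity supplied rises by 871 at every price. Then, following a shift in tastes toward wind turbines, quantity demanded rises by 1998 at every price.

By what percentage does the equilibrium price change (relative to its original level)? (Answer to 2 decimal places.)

+5.93

Solve the original market: 12869 - 5p = 4p - 6139, hence p = 2112 and q = 2309.
After the shift, demand is qd = 14867 - 5p and supply is qs = 4p - 5268.
Setting them equal: 14867 - 5p = 4p - 5268 → 20135 = 9p, so p = 20135/9 ≈ 2237.2222 and q = 33128/9 ≈ 3680.8889.
%Δp = (2237.2222 − 2112) / 2112 × 100 = +5.93%.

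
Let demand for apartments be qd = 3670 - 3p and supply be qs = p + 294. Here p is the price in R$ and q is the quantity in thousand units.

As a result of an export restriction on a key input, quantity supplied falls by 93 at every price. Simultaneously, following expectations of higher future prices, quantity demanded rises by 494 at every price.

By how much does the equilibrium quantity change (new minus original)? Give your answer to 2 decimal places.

+53.75

Initially, 3670 - 3p = p + 294, so 3376 = 4p and p = 844, q = 1138.
After the shift, demand is qd = 4164 - 3p and supply is qs = p + 201.
Setting them equal: 4164 - 3p = p + 201 → 3963 = 4p, so p = 990.75 and q = 1191.75.
Δq = 1191.75 − 1138 = +53.75.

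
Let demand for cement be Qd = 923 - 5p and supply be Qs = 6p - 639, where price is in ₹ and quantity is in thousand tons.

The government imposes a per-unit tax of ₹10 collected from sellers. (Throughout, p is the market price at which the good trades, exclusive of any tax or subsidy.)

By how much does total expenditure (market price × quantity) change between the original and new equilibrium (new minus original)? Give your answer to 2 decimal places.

-2859.67

Original equilibrium: 923 - 5p = 6p - 639 gives 1562 = 11p, so p = 142 and Q = 213.
Since sellers keep the price net of the tax, the effective supply curve becomes Qs = 6p - 699.
Equate the new curves: 923 - 5p = 6p - 699, giving 1622 = 11p, p = 1622/11 ≈ 147.4545, Q = 2043/11 ≈ 185.7273.
Expenditure moves from 142×213 = 30246 to 147.4545×185.7273 = 27386.3306; change = -2859.67.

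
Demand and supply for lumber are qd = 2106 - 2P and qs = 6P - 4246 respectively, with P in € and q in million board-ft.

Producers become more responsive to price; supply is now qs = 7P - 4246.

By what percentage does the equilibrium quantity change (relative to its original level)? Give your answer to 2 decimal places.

Initially, 2106 - 2P = 6P - 4246, so 6352 = 8P and P = 794, q = 518.
With the change applied: demand qd = 2106 - 2P, supply qs = 7P - 4246.
Clearing the new market: 2106 - 2P = 7P - 4246, so P = 6352/9 ≈ 705.7778 and q = 6250/9 ≈ 694.4444.
%Δq = (694.4444 − 518) / 518 × 100 = +34.06%.

+34.06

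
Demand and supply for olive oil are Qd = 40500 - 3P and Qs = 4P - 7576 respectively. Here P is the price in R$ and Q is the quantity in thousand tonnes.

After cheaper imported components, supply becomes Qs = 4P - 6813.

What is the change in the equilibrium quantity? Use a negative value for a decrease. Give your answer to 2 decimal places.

+327.00

Before the shock: 40500 - 3P = 4P - 7576 ⇒ 48076 = 7P ⇒ P = 6868, Q = 19896.
After the shift, demand is Qd = 40500 - 3P and supply is Qs = 4P - 6813.
New equilibrium: 40500 - 3P = 4P - 6813 ⇒ 47313 = 7P ⇒ P = 6759, Q = 20223.
ΔQ = 20223 − 19896 = +327.00.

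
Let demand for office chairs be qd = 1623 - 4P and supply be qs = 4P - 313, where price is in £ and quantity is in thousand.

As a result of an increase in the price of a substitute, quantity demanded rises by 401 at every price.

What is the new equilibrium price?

292.125

Solve the original market: 1623 - 4P = 4P - 313, hence P = 242 and q = 655.
With the change applied: demand qd = 2024 - 4P, supply qs = 4P - 313.
Clearing the new market: 2024 - 4P = 4P - 313, so P = 292.125 and q = 855.5.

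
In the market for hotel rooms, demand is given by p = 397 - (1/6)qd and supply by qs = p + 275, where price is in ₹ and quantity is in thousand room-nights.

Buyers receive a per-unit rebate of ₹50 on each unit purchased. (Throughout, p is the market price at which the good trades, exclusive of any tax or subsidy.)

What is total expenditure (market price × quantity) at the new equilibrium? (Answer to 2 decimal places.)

Before the shock: 2382 - 6p = p + 275 ⇒ 2107 = 7p ⇒ p = 301, q = 576.
Since buyers' out-of-pocket price is the market price minus the rebate, the effective demand curve becomes qd = 2682 - 6p.
Equate the new curves: 2682 - 6p = p + 275, giving 2407 = 7p, p = 2407/7 ≈ 343.8571, q = 4332/7 ≈ 618.8571.
New expenditure = 343.8571 × 618.8571 = 212798.45.

212798.45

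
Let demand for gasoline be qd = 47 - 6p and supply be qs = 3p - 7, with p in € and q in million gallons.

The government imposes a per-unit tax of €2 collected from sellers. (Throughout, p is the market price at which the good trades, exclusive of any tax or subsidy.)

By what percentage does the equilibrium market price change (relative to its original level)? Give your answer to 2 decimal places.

Before the shock: 47 - 6p = 3p - 7 ⇒ 54 = 9p ⇒ p = 6, q = 11.
Since sellers keep the price net of the tax, the effective supply curve becomes qs = 3p - 13.
Setting them equal: 47 - 6p = 3p - 13 → 60 = 9p, so p = 20/3 ≈ 6.6667 and q = 7.
%Δp = (6.6667 − 6) / 6 × 100 = +11.11%.

+11.11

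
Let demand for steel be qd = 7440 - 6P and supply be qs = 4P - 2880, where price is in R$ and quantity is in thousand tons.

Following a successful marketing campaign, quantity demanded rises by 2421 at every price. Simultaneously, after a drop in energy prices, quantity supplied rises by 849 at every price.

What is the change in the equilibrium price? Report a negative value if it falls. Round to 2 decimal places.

Solve the original market: 7440 - 6P = 4P - 2880, hence P = 1032 and q = 1248.
The shock moves the curves to qd = 9861 - 6P and qs = 4P - 2031.
Clearing the new market: 9861 - 6P = 4P - 2031, so P = 1189.2 and q = 2725.8.
ΔP = 1189.2 − 1032 = +157.20.

+157.20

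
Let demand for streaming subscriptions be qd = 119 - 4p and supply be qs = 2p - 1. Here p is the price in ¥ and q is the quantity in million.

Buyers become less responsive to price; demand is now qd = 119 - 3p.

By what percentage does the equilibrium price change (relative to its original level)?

Initially, 119 - 4p = 2p - 1, so 120 = 6p and p = 20, q = 39.
The shock moves the curves to qd = 119 - 3p and qs = 2p - 1.
New equilibrium: 119 - 3p = 2p - 1 ⇒ 120 = 5p ⇒ p = 24, q = 47.
%Δp = (24 − 20) / 20 × 100 = +20%.

+20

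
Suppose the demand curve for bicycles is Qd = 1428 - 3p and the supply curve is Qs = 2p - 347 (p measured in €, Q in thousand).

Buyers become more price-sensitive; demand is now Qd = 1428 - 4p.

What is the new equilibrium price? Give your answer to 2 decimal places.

295.83

Before the shock: 1428 - 3p = 2p - 347 ⇒ 1775 = 5p ⇒ p = 355, Q = 363.
After the shift, demand is Qd = 1428 - 4p and supply is Qs = 2p - 347.
Setting them equal: 1428 - 4p = 2p - 347 → 1775 = 6p, so p = 1775/6 ≈ 295.8333 and Q = 734/3 ≈ 244.6667.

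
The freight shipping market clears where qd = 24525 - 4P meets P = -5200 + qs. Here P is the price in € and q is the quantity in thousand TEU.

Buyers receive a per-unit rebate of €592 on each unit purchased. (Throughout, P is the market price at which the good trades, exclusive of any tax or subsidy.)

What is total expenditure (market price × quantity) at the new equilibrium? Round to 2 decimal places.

Before the shock: 24525 - 4P = P + 5200 ⇒ 19325 = 5P ⇒ P = 3865, q = 9065.
Since buyers' out-of-pocket price is the market price minus the rebate, the effective demand curve becomes qd = 26893 - 4P.
Setting them equal: 26893 - 4P = P + 5200 → 21693 = 5P, so P = 4338.6 and q = 9538.6.
New expenditure = 4338.6 × 9538.6 = 41384169.96.

41384169.96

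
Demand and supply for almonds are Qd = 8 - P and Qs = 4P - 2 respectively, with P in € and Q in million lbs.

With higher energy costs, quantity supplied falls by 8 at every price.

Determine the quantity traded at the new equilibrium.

4.4

Initially, 8 - P = 4P - 2, so 10 = 5P and P = 2, Q = 6.
After the shift, demand is Qd = 8 - P and supply is Qs = 4P - 10.
Setting them equal: 8 - P = 4P - 10 → 18 = 5P, so P = 3.6 and Q = 4.4.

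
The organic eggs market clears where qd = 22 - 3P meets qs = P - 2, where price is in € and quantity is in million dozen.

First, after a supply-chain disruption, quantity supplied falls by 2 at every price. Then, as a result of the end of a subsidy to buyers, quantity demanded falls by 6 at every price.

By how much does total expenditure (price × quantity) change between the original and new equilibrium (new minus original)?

-19

Original equilibrium: 22 - 3P = P - 2 gives 24 = 4P, so P = 6 and q = 4.
The new curves are qd = 16 - 3P (demand) and qs = P - 4 (supply).
New equilibrium: 16 - 3P = P - 4 ⇒ 20 = 4P ⇒ P = 5, q = 1.
Expenditure moves from 6×4 = 24 to 5×1 = 5; change = -19.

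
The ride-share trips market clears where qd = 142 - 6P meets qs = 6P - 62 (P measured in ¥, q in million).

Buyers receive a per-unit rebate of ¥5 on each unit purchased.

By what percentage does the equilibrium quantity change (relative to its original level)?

Solve the original market: 142 - 6P = 6P - 62, hence P = 17 and q = 40.
Since buyers' out-of-pocket price is the market price minus the rebate, the effective demand curve becomes qd = 172 - 6P.
New equilibrium: 172 - 6P = 6P - 62 ⇒ 234 = 12P ⇒ P = 19.5, q = 55.
%Δq = (55 − 40) / 40 × 100 = +37.5%.

+37.5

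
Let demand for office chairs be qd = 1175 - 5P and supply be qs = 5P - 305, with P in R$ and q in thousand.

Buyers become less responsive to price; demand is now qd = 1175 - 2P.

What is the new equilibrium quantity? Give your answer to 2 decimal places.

752.14

Original equilibrium: 1175 - 5P = 5P - 305 gives 1480 = 10P, so P = 148 and q = 435.
The new curves are qd = 1175 - 2P (demand) and qs = 5P - 305 (supply).
Setting them equal: 1175 - 2P = 5P - 305 → 1480 = 7P, so P = 1480/7 ≈ 211.4286 and q = 5265/7 ≈ 752.1429.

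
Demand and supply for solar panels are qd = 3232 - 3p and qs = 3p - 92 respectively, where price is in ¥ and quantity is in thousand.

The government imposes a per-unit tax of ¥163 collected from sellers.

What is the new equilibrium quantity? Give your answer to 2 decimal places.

1325.50

Before the shock: 3232 - 3p = 3p - 92 ⇒ 3324 = 6p ⇒ p = 554, q = 1570.
Since sellers keep the price net of the tax, the effective supply curve becomes qs = 3p - 581.
Setting them equal: 3232 - 3p = 3p - 581 → 3813 = 6p, so p = 635.5 and q = 1325.5.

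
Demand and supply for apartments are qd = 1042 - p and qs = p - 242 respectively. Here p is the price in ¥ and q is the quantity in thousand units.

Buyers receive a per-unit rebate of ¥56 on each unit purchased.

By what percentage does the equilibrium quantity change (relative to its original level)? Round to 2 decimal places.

Before the shock: 1042 - p = p - 242 ⇒ 1284 = 2p ⇒ p = 642, q = 400.
Since buyers' out-of-pocket price is the market price minus the rebate, the effective demand curve becomes qd = 1098 - p.
Clearing the new market: 1098 - p = p - 242, so p = 670 and q = 428.
%Δq = (428 − 400) / 400 × 100 = +7.00%.

+7.00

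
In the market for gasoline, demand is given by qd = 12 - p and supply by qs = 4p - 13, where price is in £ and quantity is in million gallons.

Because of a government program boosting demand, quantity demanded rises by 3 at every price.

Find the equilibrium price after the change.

5.6

Solve the original market: 12 - p = 4p - 13, hence p = 5 and q = 7.
With the change applied: demand qd = 15 - p, supply qs = 4p - 13.
New equilibrium: 15 - p = 4p - 13 ⇒ 28 = 5p ⇒ p = 5.6, q = 9.4.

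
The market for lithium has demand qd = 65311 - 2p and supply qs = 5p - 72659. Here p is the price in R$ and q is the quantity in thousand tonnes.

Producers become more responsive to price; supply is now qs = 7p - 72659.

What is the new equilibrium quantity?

Solve the original market: 65311 - 2p = 5p - 72659, hence p = 19710 and q = 25891.
After the shift, demand is qd = 65311 - 2p and supply is qs = 7p - 72659.
New equilibrium: 65311 - 2p = 7p - 72659 ⇒ 137970 = 9p ⇒ p = 15330, q = 34651.

34651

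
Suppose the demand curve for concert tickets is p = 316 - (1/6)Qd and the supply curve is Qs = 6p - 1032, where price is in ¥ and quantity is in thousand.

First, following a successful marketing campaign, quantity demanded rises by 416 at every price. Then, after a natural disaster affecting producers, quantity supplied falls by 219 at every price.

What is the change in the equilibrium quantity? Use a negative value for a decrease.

+98.5

Original equilibrium: 1896 - 6p = 6p - 1032 gives 2928 = 12p, so p = 244 and Q = 432.
The new curves are Qd = 2312 - 6p (demand) and Qs = 6p - 1251 (supply).
Clearing the new market: 2312 - 6p = 6p - 1251, so p = 3563/12 ≈ 296.9167 and Q = 530.5.
ΔQ = 530.5 − 432 = +98.5.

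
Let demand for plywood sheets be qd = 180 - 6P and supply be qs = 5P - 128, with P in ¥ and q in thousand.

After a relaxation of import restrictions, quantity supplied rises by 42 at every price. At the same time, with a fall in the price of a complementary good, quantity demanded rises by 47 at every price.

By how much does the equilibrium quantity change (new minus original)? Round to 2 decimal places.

+44.27

Initially, 180 - 6P = 5P - 128, so 308 = 11P and P = 28, q = 12.
After the shift, demand is qd = 227 - 6P and supply is qs = 5P - 86.
Equate the new curves: 227 - 6P = 5P - 86, giving 313 = 11P, P = 313/11 ≈ 28.4545, q = 619/11 ≈ 56.2727.
Δq = 56.2727 − 12 = +44.27.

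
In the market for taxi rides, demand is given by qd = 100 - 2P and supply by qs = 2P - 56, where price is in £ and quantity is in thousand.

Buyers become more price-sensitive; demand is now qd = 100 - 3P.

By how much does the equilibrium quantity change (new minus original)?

-15.6

Initially, 100 - 2P = 2P - 56, so 156 = 4P and P = 39, q = 22.
The shock moves the curves to qd = 100 - 3P and qs = 2P - 56.
New equilibrium: 100 - 3P = 2P - 56 ⇒ 156 = 5P ⇒ P = 31.2, q = 6.4.
Δq = 6.4 − 22 = -15.6.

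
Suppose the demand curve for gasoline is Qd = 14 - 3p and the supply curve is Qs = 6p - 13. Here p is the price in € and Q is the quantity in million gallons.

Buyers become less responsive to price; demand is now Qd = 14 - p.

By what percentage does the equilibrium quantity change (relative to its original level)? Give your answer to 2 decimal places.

+102.86

Solve the original market: 14 - 3p = 6p - 13, hence p = 3 and Q = 5.
The shock moves the curves to Qd = 14 - p and Qs = 6p - 13.
New equilibrium: 14 - p = 6p - 13 ⇒ 27 = 7p ⇒ p = 27/7 ≈ 3.8571, Q = 71/7 ≈ 10.1429.
%ΔQ = (10.1429 − 5) / 5 × 100 = +102.86%.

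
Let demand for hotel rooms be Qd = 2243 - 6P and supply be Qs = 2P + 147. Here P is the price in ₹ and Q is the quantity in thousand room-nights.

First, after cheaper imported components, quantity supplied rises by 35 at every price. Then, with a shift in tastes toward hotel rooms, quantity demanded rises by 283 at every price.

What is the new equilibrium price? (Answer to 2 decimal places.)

293.00

Initially, 2243 - 6P = 2P + 147, so 2096 = 8P and P = 262, Q = 671.
After the shift, demand is Qd = 2526 - 6P and supply is Qs = 2P + 182.
New equilibrium: 2526 - 6P = 2P + 182 ⇒ 2344 = 8P ⇒ P = 293, Q = 768.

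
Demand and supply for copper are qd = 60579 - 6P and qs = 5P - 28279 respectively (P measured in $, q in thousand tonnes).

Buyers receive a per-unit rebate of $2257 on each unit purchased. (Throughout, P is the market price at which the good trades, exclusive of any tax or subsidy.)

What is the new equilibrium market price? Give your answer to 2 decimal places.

9309.09

Solve the original market: 60579 - 6P = 5P - 28279, hence P = 8078 and q = 12111.
Since buyers' out-of-pocket price is the market price minus the rebate, the effective demand curve becomes qd = 74121 - 6P.
Setting them equal: 74121 - 6P = 5P - 28279 → 102400 = 11P, so P = 102400/11 ≈ 9309.0909 and q = 200931/11 ≈ 18266.4545.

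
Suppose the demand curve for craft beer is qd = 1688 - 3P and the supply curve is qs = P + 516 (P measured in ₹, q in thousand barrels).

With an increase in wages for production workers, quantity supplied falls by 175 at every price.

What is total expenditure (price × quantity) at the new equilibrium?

Solve the original market: 1688 - 3P = P + 516, hence P = 293 and q = 809.
The shock moves the curves to qd = 1688 - 3P and qs = P + 341.
New equilibrium: 1688 - 3P = P + 341 ⇒ 1347 = 4P ⇒ P = 336.75, q = 677.75.
New expenditure = 336.75 × 677.75 = 228232.3125.

228232.3125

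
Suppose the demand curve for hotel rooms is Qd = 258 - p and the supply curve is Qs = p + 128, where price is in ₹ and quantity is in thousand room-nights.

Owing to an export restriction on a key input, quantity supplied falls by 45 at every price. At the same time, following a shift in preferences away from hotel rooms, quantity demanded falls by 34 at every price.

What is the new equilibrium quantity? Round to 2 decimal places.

Original equilibrium: 258 - p = p + 128 gives 130 = 2p, so p = 65 and Q = 193.
The new curves are Qd = 224 - p (demand) and Qs = p + 83 (supply).
Clearing the new market: 224 - p = p + 83, so p = 70.5 and Q = 153.5.

153.50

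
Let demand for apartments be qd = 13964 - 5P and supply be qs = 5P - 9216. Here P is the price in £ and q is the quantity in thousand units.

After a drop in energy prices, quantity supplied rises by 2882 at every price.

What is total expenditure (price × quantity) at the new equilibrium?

Solve the original market: 13964 - 5P = 5P - 9216, hence P = 2318 and q = 2374.
After the shift, demand is qd = 13964 - 5P and supply is qs = 5P - 6334.
Clearing the new market: 13964 - 5P = 5P - 6334, so P = 2029.8 and q = 3815.
New expenditure = 2029.8 × 3815 = 7743687.

7743687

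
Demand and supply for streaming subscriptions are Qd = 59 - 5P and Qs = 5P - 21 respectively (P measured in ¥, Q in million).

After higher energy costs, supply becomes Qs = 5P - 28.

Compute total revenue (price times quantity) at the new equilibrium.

134.85

Initially, 59 - 5P = 5P - 21, so 80 = 10P and P = 8, Q = 19.
The new curves are Qd = 59 - 5P (demand) and Qs = 5P - 28 (supply).
New equilibrium: 59 - 5P = 5P - 28 ⇒ 87 = 10P ⇒ P = 8.7, Q = 15.5.
New expenditure = 8.7 × 15.5 = 134.85.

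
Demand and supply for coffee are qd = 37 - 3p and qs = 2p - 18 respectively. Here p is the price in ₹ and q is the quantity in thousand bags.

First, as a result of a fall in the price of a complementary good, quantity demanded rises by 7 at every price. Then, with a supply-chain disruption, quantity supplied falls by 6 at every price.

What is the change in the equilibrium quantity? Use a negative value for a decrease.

Solve the original market: 37 - 3p = 2p - 18, hence p = 11 and q = 4.
With the change applied: demand qd = 44 - 3p, supply qs = 2p - 24.
Equate the new curves: 44 - 3p = 2p - 24, giving 68 = 5p, p = 13.6, q = 3.2.
Δq = 3.2 − 4 = -0.8.

-0.8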